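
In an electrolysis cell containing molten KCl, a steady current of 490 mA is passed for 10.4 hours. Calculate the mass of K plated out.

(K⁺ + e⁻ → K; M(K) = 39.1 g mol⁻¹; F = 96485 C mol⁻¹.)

Q = I·t = 0.4900 A × 37440 s = 18350 C.
n(e⁻) = Q/F = 18350 / 96485 = 0.1901 mol.
K⁺ + e⁻ → K, so n(K) = n(e⁻)/1 = 0.1901 mol.
m = n·M = 0.1901 × 39.1 = 7.43 g.

7.43 g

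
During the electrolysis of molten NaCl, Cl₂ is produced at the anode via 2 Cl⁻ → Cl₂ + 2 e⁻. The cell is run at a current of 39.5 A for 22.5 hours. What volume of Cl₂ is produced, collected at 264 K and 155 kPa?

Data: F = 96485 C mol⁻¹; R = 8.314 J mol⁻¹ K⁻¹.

Q = I·t = 39.50 A × 81000 s = 3200000 C.
n(e⁻) = Q/F = 3200000 / 96485 = 33.16 mol.
2 electrons are transferred per Cl₂ molecule, so n(Cl₂) = 33.16 / 2 = 16.58 mol.
V = nRT/P = (16.58 × 8.314 × 264) / (155 × 10³ Pa) = 0.235 m³ = 235 L.

235 L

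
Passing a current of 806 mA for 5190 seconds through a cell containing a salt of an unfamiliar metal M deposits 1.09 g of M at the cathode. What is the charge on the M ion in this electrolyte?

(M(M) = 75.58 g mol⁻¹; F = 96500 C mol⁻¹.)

+3

Q = I·t = 0.8060 A × 5190.0 s = 4183 C, so n(e⁻) = 4183/96500 = 0.04335 mol.
n(M) deposited = 1.09 / 75.58 = 0.01442 mol.
Electrons per atom = n(e⁻)/n(M) = 0.04335 / 0.01442 = 3.01 ≈ 3, so the ion is M³⁺.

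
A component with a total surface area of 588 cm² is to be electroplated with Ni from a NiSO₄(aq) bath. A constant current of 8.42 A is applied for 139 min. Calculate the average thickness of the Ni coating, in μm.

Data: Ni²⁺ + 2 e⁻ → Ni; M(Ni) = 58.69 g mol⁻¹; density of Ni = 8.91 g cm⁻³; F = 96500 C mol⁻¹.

Q = I·t = 8.420 × 8340.0 = 70220 C; n(e⁻) = 0.7277 mol.
n(Ni) = n(e⁻)/2 = 0.3638 mol, so m = 0.3638 × 58.69 = 21.35 g.
Volume = m/ρ = 21.35 / 8.91 = 2.397 cm³.
Thickness = V/A = 2.397 / 588 = 0.00408 cm = 40.8 μm.

40.8 μm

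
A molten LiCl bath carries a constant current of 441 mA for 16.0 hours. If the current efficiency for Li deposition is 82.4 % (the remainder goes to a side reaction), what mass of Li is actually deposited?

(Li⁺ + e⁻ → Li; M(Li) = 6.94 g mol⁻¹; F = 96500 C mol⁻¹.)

Q = I·t = 0.4410 × 57600 = 25400 C.
n(e⁻) = 25400/96500 = 0.2632 mol; theoretically n(Li) = 0.2632/1 = 0.2632 mol, m_theo = 1.827 g.
At 82.4 % efficiency, m_actual = 0.824 × 1.827 = 1.51 g.

1.51 g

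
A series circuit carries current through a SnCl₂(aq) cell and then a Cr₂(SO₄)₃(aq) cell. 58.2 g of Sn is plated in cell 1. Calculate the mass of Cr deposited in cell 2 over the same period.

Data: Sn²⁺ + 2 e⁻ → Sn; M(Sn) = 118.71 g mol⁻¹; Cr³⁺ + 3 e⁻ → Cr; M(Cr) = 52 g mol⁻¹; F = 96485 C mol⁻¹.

n(Sn) = 58.2 / 118.71 = 0.4903 mol.
Since Sn²⁺ + 2 e⁻ → Sn, n(e⁻) passed = 2 × 0.4903 = 0.9805 mol.
Cells in series carry the same charge, so the same 0.9805 mol of electrons passes through cell 2.
Cr³⁺ + 3 e⁻ → Cr, so n(Cr) = 0.9805 / 3 = 0.3268 mol.
m(Cr) = 0.3268 × 52 = 17.0 g.

17.0 g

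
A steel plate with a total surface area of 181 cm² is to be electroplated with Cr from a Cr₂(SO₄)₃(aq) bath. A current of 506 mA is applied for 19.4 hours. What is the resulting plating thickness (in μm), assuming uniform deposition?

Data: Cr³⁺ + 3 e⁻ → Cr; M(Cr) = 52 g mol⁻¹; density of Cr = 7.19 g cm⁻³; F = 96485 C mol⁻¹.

Q = I·t = 0.5060 × 69840 = 35340 C; n(e⁻) = 0.3663 mol.
n(Cr) = n(e⁻)/3 = 0.1221 mol, so m = 0.1221 × 52 = 6.349 g.
Volume = m/ρ = 6.349 / 7.19 = 0.8830 cm³.
Thickness = V/A = 0.8830 / 181 = 0.00488 cm = 48.8 μm.

48.8 μm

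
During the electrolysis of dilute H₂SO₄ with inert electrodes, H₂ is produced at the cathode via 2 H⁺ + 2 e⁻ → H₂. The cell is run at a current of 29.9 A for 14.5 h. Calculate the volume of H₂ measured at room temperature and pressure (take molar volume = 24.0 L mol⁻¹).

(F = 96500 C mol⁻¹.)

Q = I·t = 29.90 A × 52200 s = 1561000 C.
n(e⁻) = Q/F = 1561000 / 96500 = 16.17 mol.
2 electrons are transferred per H₂ molecule, so n(H₂) = 16.17 / 2 = 8.087 mol.
V = n × V_m = 8.087 × 24.0 = 194 L.

194 L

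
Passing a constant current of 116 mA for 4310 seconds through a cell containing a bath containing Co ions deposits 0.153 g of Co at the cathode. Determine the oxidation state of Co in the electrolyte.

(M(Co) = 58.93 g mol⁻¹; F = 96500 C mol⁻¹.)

+2

Q = I·t = 0.1160 A × 4310.0 s = 500.0 C, so n(e⁻) = 500.0/96500 = 0.005181 mol.
n(Co) deposited = 0.153 / 58.93 = 0.002596 mol.
Electrons per atom = n(e⁻)/n(Co) = 0.005181 / 0.002596 = 2.00 ≈ 2, so the ion is Co²⁺.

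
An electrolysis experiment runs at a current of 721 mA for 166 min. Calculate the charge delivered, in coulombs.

Q = I·t = 0.7210 A × 9960.0 s = 7180 C.

7180 C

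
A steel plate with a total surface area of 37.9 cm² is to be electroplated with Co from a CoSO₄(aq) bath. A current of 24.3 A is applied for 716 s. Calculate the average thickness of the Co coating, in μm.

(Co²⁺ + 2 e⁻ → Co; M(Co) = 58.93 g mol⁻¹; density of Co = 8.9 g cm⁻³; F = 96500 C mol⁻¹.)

Q = I·t = 24.30 × 716.00 = 17400 C; n(e⁻) = 0.1803 mol.
n(Co) = n(e⁻)/2 = 0.09015 mol, so m = 0.09015 × 58.93 = 5.312 g.
Volume = m/ρ = 5.312 / 8.9 = 0.5969 cm³.
Thickness = V/A = 0.5969 / 37.9 = 0.0157 cm = 157 μm.

157 μm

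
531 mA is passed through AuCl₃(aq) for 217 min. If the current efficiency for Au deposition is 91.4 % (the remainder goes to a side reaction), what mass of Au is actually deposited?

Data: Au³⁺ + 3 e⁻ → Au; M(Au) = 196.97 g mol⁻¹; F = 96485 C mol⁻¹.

4.30 g

Q = I·t = 0.5310 × 13020 = 6914 C.
n(e⁻) = 6914/96485 = 0.07165 mol; theoretically n(Au) = 0.07165/3 = 0.02388 mol, m_theo = 4.705 g.
At 91.4 % efficiency, m_actual = 0.914 × 4.705 = 4.30 g.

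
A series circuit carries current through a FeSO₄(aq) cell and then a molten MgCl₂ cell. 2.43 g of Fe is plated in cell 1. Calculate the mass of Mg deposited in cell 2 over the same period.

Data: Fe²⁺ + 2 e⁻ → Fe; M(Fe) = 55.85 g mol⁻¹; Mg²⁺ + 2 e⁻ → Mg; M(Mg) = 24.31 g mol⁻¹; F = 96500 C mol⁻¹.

1.06 g

n(Fe) = 2.43 / 55.85 = 0.04351 mol.
Since Fe²⁺ + 2 e⁻ → Fe, n(e⁻) passed = 2 × 0.04351 = 0.08702 mol.
Cells in series carry the same charge, so the same 0.08702 mol of electrons passes through cell 2.
Mg²⁺ + 2 e⁻ → Mg, so n(Mg) = 0.08702 / 2 = 0.04351 mol.
m(Mg) = 0.04351 × 24.31 = 1.06 g.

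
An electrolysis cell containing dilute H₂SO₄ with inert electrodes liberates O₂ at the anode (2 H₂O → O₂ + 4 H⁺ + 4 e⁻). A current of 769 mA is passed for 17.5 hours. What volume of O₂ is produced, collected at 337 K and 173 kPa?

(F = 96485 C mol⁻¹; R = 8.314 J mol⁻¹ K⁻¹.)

2.03 L

Q = I·t = 0.7690 A × 63000 s = 48450 C.
n(e⁻) = Q/F = 48450 / 96485 = 0.5021 mol.
4 electrons are transferred per O₂ molecule, so n(O₂) = 0.5021 / 4 = 0.1255 mol.
V = nRT/P = (0.1255 × 8.314 × 337) / (173 × 10³ Pa) = 0.00203 m³ = 2.03 L.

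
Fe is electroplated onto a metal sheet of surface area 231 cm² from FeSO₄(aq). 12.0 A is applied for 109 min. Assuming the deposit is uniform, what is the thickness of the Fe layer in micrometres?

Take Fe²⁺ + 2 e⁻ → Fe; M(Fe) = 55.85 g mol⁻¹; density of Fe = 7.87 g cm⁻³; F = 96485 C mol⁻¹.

125 μm

Q = I·t = 12.00 × 6540.0 = 78480 C; n(e⁻) = 0.8134 mol.
n(Fe) = n(e⁻)/2 = 0.4067 mol, so m = 0.4067 × 55.85 = 22.71 g.
Volume = m/ρ = 22.71 / 7.87 = 2.886 cm³.
Thickness = V/A = 2.886 / 231 = 0.0125 cm = 125 μm.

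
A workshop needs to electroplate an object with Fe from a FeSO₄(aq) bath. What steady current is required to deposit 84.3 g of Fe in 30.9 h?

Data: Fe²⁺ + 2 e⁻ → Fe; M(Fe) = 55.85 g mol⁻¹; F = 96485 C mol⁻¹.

2.62 A

n(Fe) = 84.3 / 55.85 = 1.509 mol.
n(e⁻) = 2 × 1.509 = 3.019 mol.
Q = n(e⁻)·F = 3.019 × 96485 = 291300 C.
I = Q/t = 291300 / 111240 s = 2.62 A.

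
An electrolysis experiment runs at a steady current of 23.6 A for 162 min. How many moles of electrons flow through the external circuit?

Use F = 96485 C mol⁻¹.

Q = I·t = 23.60 A × 9720.0 s = 229400 C.
n(e⁻) = Q/F = 229400 / 96485 = 2.38 mol.

2.38 mol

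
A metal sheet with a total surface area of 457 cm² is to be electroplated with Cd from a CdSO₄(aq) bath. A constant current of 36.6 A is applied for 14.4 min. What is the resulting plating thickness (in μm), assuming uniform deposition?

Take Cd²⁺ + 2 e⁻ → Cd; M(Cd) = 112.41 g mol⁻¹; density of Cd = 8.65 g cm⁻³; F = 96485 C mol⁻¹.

46.6 μm

Q = I·t = 36.60 × 864.00 = 31620 C; n(e⁻) = 0.3277 mol.
n(Cd) = n(e⁻)/2 = 0.1639 mol, so m = 0.1639 × 112.41 = 18.42 g.
Volume = m/ρ = 18.42 / 8.65 = 2.130 cm³.
Thickness = V/A = 2.130 / 457 = 0.00466 cm = 46.6 μm.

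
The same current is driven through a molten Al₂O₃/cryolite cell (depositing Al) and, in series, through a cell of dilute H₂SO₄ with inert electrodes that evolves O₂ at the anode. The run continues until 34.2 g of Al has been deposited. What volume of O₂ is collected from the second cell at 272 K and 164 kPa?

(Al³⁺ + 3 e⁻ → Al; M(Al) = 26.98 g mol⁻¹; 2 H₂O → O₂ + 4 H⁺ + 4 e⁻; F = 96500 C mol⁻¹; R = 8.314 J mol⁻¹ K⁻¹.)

n(Al) = 34.2 / 26.98 = 1.268 mol, so n(e⁻) = 3 × 1.268 = 3.803 mol.
The cells are in series, so the same 3.803 mol of electrons passes through the second cell.
2 H₂O → O₂ + 4 H⁺ + 4 e⁻ — 4 mol e⁻ per mol O₂, so n(O₂) = 3.803/4 = 0.9507 mol.
V = nRT/P = (0.9507 × 8.314 × 272) / (164 × 10³) = 0.0131 m³ = 13.1 L.

13.1 L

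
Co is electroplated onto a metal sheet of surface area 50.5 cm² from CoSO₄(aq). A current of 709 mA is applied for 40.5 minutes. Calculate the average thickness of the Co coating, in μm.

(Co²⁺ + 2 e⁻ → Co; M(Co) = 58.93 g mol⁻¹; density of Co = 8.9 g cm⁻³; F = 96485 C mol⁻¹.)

11.7 μm

Q = I·t = 0.7090 × 2430.0 = 1723 C; n(e⁻) = 0.01786 mol.
n(Co) = n(e⁻)/2 = 0.008928 mol, so m = 0.008928 × 58.93 = 0.5261 g.
Volume = m/ρ = 0.5261 / 8.9 = 0.05912 cm³.
Thickness = V/A = 0.05912 / 50.5 = 0.00117 cm = 11.7 μm.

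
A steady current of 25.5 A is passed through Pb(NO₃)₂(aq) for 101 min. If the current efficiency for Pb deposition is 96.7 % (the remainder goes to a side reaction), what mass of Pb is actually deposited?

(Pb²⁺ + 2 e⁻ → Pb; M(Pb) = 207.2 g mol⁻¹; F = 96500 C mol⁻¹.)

Q = I·t = 25.50 × 6060.0 = 154500 C.
n(e⁻) = 154500/96500 = 1.601 mol; theoretically n(Pb) = 1.601/2 = 0.8007 mol, m_theo = 165.9 g.
At 96.7 % efficiency, m_actual = 0.967 × 165.9 = 160 g.

160 g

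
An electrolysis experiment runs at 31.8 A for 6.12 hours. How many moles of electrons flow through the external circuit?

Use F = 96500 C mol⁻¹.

7.26 mol

Q = I·t = 31.80 A × 22032 s = 700600 C.
n(e⁻) = Q/F = 700600 / 96500 = 7.26 mol.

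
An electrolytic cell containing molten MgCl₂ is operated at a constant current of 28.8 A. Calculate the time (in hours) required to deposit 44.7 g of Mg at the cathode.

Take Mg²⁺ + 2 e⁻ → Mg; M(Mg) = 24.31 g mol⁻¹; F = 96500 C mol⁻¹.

3.42 h

n(Mg) = m/M = 44.7 / 24.31 = 1.839 mol.
Each Mg atom requires 2 electrons, so n(e⁻) = 2 × 1.839 = 3.677 mol.
Q = n(e⁻)·F = 3.677 × 96500 = 354900 C.
t = Q/I = 354900 / 28.80 A = 12320 s = 3.42 h.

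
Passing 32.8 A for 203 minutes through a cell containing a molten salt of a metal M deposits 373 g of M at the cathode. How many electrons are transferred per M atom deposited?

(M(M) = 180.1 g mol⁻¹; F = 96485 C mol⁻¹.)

2

Q = I·t = 32.80 A × 12180 s = 399500 C, so n(e⁻) = 399500/96485 = 4.141 mol.
n(M) deposited = 373 / 180.1 = 2.071 mol.
Electrons per atom = n(e⁻)/n(M) = 4.141 / 2.071 = 2.00 ≈ 2, so the ion is M²⁺.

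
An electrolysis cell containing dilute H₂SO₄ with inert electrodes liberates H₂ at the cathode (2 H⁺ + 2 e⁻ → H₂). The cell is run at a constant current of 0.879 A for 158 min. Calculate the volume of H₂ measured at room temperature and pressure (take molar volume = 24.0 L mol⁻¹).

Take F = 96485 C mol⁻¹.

1.04 L

Q = I·t = 0.8790 A × 9480.0 s = 8333 C.
n(e⁻) = Q/F = 8333 / 96485 = 0.08636 mol.
2 electrons are transferred per H₂ molecule, so n(H₂) = 0.08636 / 2 = 0.04318 mol.
V = n × V_m = 0.04318 × 24.0 = 1.04 L.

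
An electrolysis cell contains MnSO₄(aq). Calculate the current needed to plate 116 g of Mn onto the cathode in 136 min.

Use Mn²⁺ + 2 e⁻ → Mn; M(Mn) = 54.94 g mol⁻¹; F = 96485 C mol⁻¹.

49.9 A

n(Mn) = 116 / 54.94 = 2.111 mol.
n(e⁻) = 2 × 2.111 = 4.223 mol.
Q = n(e⁻)·F = 4.223 × 96485 = 407400 C.
I = Q/t = 407400 / 8160.0 s = 49.9 A.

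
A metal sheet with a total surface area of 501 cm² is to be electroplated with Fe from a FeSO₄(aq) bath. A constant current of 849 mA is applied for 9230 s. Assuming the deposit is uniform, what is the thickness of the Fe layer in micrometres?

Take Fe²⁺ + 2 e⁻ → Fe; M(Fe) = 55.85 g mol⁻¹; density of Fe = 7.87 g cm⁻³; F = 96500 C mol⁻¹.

Q = I·t = 0.8490 × 9230.0 = 7836 C; n(e⁻) = 0.08120 mol.
n(Fe) = n(e⁻)/2 = 0.04060 mol, so m = 0.04060 × 55.85 = 2.268 g.
Volume = m/ρ = 2.268 / 7.87 = 0.2881 cm³.
Thickness = V/A = 0.2881 / 501 = 5.75 × 10⁻⁴ cm = 5.75 μm.

5.75 μm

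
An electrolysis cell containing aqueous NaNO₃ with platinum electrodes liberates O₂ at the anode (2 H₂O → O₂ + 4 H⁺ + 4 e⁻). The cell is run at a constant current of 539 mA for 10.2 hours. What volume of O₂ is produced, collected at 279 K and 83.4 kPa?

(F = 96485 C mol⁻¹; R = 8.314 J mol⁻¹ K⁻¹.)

1.43 L

Q = I·t = 0.5390 A × 36720 s = 19790 C.
n(e⁻) = Q/F = 19790 / 96485 = 0.2051 mol.
4 electrons are transferred per O₂ molecule, so n(O₂) = 0.2051 / 4 = 0.05128 mol.
V = nRT/P = (0.05128 × 8.314 × 279) / (83.4 × 10³ Pa) = 0.00143 m³ = 1.43 L.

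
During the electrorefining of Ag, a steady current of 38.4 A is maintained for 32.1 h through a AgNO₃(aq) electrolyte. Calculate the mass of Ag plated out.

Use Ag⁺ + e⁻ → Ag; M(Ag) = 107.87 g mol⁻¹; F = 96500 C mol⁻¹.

Q = I·t = 38.40 A × 115560 s = 4438000 C.
n(e⁻) = Q/F = 4438000 / 96500 = 45.98 mol.
Ag⁺ + e⁻ → Ag, so n(Ag) = n(e⁻)/1 = 45.98 mol.
m = n·M = 45.98 × 107.87 = 4960 g.

4960 g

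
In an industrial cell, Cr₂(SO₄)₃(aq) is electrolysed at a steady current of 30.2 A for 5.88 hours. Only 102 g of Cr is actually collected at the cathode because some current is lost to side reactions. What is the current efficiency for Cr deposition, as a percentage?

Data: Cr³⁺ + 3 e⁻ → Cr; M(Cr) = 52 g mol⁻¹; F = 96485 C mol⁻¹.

Q = I·t = 30.20 × 21168 = 639300 C; n(e⁻) = 639300/96485 = 6.626 mol.
Theoretical n(Cr) = n(e⁻)/3 = 2.209 mol, i.e. m_theo = 2.209 × 52 = 114.8 g.
Efficiency = m_actual / m_theo = 102 / 114.8 = 88.8 %.

88.8 %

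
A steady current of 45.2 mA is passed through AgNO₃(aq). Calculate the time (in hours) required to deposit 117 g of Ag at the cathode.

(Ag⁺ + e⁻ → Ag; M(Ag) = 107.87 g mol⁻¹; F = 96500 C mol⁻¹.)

643 h

n(Ag) = m/M = 117 / 107.87 = 1.085 mol.
Each Ag atom requires 1 electron, so n(e⁻) = 1 × 1.085 = 1.085 mol.
Q = n(e⁻)·F = 1.085 × 96500 = 104700 C.
t = Q/I = 104700 / 0.04520 A = 2316000 s = 643 h.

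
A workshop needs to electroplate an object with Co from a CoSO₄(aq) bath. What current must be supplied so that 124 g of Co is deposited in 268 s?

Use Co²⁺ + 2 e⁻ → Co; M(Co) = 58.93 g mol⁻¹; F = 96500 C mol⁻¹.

n(Co) = 124 / 58.93 = 2.104 mol.
n(e⁻) = 2 × 2.104 = 4.208 mol.
Q = n(e⁻)·F = 4.208 × 96500 = 406100 C.
I = Q/t = 406100 / 268.00 s = 1520 A.

1520 A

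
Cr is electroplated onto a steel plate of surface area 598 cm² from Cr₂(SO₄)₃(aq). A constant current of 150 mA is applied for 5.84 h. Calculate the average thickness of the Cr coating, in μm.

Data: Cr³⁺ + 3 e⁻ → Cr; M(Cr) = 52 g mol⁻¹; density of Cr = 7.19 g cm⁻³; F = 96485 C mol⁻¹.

Q = I·t = 0.1500 × 21024 = 3154 C; n(e⁻) = 0.03268 mol.
n(Cr) = n(e⁻)/3 = 0.01089 mol, so m = 0.01089 × 52 = 0.5665 g.
Volume = m/ρ = 0.5665 / 7.19 = 0.07880 cm³.
Thickness = V/A = 0.07880 / 598 = 1.32 × 10⁻⁴ cm = 1.32 μm.

1.32 μm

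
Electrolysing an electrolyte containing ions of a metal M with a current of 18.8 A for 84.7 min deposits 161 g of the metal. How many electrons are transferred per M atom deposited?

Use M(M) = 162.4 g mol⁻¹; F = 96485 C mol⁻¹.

1

Q = I·t = 18.80 A × 5082.0 s = 95540 C, so n(e⁻) = 95540/96485 = 0.9902 mol.
n(M) deposited = 161 / 162.4 = 0.9914 mol.
Electrons per atom = n(e⁻)/n(M) = 0.9902 / 0.9914 = 0.999 ≈ 1, so the ion is M⁺.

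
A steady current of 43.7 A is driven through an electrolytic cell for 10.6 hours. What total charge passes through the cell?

Q = I·t = 43.70 A × 38160 s = 1.67 × 10⁶ C.

1.67 × 10⁶ C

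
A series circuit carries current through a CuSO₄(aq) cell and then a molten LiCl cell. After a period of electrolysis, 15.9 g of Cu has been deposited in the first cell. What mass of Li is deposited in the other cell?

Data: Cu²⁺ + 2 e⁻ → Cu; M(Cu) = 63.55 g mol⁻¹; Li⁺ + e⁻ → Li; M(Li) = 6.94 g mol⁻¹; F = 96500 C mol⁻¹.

n(Cu) = 15.9 / 63.55 = 0.2502 mol.
Since Cu²⁺ + 2 e⁻ → Cu, n(e⁻) passed = 2 × 0.2502 = 0.5004 mol.
Cells in series carry the same charge, so the same 0.5004 mol of electrons passes through cell 2.
Li⁺ + e⁻ → Li, so n(Li) = 0.5004 / 1 = 0.5004 mol.
m(Li) = 0.5004 × 6.94 = 3.47 g.

3.47 g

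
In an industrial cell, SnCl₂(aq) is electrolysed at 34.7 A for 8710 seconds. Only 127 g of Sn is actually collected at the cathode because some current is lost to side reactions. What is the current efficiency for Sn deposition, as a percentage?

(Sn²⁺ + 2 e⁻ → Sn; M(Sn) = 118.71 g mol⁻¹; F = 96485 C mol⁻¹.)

Q = I·t = 34.70 × 8710.0 = 302200 C; n(e⁻) = 302200/96485 = 3.132 mol.
Theoretical n(Sn) = n(e⁻)/2 = 1.566 mol, i.e. m_theo = 1.566 × 118.71 = 185.9 g.
Efficiency = m_actual / m_theo = 127 / 185.9 = 68.3 %.

68.3 %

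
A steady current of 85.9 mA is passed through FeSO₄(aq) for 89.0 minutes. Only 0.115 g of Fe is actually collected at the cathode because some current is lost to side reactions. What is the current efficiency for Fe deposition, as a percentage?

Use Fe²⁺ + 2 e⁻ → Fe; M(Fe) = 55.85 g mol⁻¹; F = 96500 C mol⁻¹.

86.6 %

Q = I·t = 0.08590 × 5340.0 = 458.7 C; n(e⁻) = 458.7/96500 = 0.004753 mol.
Theoretical n(Fe) = n(e⁻)/2 = 0.002377 mol, i.e. m_theo = 0.002377 × 55.85 = 0.1327 g.
Efficiency = m_actual / m_theo = 0.115 / 0.1327 = 86.6 %.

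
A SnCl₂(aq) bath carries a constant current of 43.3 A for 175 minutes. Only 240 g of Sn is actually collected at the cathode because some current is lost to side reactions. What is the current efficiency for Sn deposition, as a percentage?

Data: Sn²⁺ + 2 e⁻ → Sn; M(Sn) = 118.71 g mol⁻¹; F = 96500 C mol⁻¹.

85.8 %

Q = I·t = 43.30 × 10500 = 454600 C; n(e⁻) = 454600/96500 = 4.711 mol.
Theoretical n(Sn) = n(e⁻)/2 = 2.356 mol, i.e. m_theo = 2.356 × 118.71 = 279.6 g.
Efficiency = m_actual / m_theo = 240 / 279.6 = 85.8 %.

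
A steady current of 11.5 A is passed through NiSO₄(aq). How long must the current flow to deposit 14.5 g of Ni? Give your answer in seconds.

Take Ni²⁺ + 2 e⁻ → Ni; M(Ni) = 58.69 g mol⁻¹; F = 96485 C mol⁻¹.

n(Ni) = m/M = 14.5 / 58.69 = 0.2471 mol.
Each Ni atom requires 2 electrons, so n(e⁻) = 2 × 0.2471 = 0.4941 mol.
Q = n(e⁻)·F = 0.4941 × 96485 = 47680 C.
t = Q/I = 47680 / 11.50 A = 4146 s.

4150 s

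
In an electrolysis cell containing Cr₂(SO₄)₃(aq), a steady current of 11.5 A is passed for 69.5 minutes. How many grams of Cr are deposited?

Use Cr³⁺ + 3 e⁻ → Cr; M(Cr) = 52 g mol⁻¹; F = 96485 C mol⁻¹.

8.62 g

Q = I·t = 11.50 A × 4170.0 s = 47960 C.
n(e⁻) = Q/F = 47960 / 96485 = 0.4970 mol.
Cr³⁺ + 3 e⁻ → Cr, so n(Cr) = n(e⁻)/3 = 0.1657 mol.
m = n·M = 0.1657 × 52 = 8.62 g.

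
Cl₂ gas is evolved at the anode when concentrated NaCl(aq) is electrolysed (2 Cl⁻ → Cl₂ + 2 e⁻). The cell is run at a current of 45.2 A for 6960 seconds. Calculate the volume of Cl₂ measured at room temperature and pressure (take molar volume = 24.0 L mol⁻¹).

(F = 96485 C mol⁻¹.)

Q = I·t = 45.20 A × 6960.0 s = 314600 C.
n(e⁻) = Q/F = 314600 / 96485 = 3.261 mol.
2 electrons are transferred per Cl₂ molecule, so n(Cl₂) = 3.261 / 2 = 1.630 mol.
V = n × V_m = 1.630 × 24.0 = 39.1 L.

39.1 L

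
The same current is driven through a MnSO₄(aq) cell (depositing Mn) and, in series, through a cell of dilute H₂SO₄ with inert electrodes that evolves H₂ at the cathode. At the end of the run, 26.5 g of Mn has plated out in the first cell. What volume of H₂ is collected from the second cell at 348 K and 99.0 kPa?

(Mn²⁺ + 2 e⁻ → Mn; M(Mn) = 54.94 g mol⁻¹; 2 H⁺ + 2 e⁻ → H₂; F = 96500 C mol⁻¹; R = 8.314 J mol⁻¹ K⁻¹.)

14.1 L

n(Mn) = 26.5 / 54.94 = 0.4823 mol, so n(e⁻) = 2 × 0.4823 = 0.9647 mol.
The cells are in series, so the same 0.9647 mol of electrons passes through the second cell.
2 H⁺ + 2 e⁻ → H₂ — 2 mol e⁻ per mol H₂, so n(H₂) = 0.9647/2 = 0.4823 mol.
V = nRT/P = (0.4823 × 8.314 × 348) / (99.0 × 10³) = 0.0141 m³ = 14.1 L.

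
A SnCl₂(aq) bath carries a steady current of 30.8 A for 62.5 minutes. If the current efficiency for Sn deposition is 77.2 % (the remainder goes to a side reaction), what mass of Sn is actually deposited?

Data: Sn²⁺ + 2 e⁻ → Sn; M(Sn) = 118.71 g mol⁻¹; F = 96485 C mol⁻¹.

54.9 g

Q = I·t = 30.80 × 3750.0 = 115500 C.
n(e⁻) = 115500/96485 = 1.197 mol; theoretically n(Sn) = 1.197/2 = 0.5985 mol, m_theo = 71.05 g.
At 77.2 % efficiency, m_actual = 0.772 × 71.05 = 54.9 g.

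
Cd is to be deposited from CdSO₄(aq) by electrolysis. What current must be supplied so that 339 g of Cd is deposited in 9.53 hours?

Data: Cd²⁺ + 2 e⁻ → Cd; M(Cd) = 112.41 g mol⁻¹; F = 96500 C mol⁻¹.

n(Cd) = 339 / 112.41 = 3.016 mol.
n(e⁻) = 2 × 3.016 = 6.031 mol.
Q = n(e⁻)·F = 6.031 × 96500 = 582000 C.
I = Q/t = 582000 / 34308 s = 17.0 A.

17.0 A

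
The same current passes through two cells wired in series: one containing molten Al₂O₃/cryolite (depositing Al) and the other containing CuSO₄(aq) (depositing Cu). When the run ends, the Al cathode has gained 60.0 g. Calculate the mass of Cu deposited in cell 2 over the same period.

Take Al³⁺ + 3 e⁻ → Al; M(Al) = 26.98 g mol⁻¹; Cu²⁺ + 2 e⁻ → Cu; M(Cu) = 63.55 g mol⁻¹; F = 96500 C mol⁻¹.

n(Al) = 60.0 / 26.98 = 2.224 mol.
Since Al³⁺ + 3 e⁻ → Al, n(e⁻) passed = 3 × 2.224 = 6.672 mol.
Cells in series carry the same charge, so the same 6.672 mol of electrons passes through cell 2.
Cu²⁺ + 2 e⁻ → Cu, so n(Cu) = 6.672 / 2 = 3.336 mol.
m(Cu) = 3.336 × 63.55 = 212 g.

212 g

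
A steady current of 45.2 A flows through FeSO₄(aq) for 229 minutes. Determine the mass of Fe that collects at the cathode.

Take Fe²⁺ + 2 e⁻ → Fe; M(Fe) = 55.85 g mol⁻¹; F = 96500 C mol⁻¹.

Q = I·t = 45.20 A × 13740 s = 621000 C.
n(e⁻) = Q/F = 621000 / 96500 = 6.436 mol.
Fe²⁺ + 2 e⁻ → Fe, so n(Fe) = n(e⁻)/2 = 3.218 mol.
m = n·M = 3.218 × 55.85 = 180 g.

180 g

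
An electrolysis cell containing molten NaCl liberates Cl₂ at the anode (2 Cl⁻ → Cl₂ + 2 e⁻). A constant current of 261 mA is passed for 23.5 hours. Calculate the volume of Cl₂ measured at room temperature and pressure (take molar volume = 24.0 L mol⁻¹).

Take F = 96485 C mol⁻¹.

Q = I·t = 0.2610 A × 84600 s = 22080 C.
n(e⁻) = Q/F = 22080 / 96485 = 0.2289 mol.
2 electrons are transferred per Cl₂ molecule, so n(Cl₂) = 0.2289 / 2 = 0.1144 mol.
V = n × V_m = 0.1144 × 24.0 = 2.75 L.

2.75 L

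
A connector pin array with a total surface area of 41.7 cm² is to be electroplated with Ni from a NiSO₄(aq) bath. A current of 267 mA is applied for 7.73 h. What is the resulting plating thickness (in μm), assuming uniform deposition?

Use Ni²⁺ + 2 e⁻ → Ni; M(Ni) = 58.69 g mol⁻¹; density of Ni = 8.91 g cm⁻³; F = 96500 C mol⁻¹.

60.8 μm

Q = I·t = 0.2670 × 27828 = 7430 C; n(e⁻) = 0.07700 mol.
n(Ni) = n(e⁻)/2 = 0.03850 mol, so m = 0.03850 × 58.69 = 2.259 g.
Volume = m/ρ = 2.259 / 8.91 = 0.2536 cm³.
Thickness = V/A = 0.2536 / 41.7 = 0.00608 cm = 60.8 μm.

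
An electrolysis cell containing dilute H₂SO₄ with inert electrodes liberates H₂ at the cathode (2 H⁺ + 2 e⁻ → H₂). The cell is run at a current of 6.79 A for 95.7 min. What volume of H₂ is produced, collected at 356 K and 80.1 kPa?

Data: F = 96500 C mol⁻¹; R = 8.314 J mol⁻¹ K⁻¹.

Q = I·t = 6.790 A × 5742.0 s = 38990 C.
n(e⁻) = Q/F = 38990 / 96500 = 0.4040 mol.
2 electrons are transferred per H₂ molecule, so n(H₂) = 0.4040 / 2 = 0.2020 mol.
V = nRT/P = (0.2020 × 8.314 × 356) / (80.1 × 10³ Pa) = 0.00746 m³ = 7.46 L.

7.46 L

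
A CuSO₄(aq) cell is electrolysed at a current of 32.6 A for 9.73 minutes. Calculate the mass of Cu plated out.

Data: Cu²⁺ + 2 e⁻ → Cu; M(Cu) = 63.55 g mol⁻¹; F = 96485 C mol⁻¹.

Q = I·t = 32.60 A × 583.80 s = 19030 C.
n(e⁻) = Q/F = 19030 / 96485 = 0.1973 mol.
Cu²⁺ + 2 e⁻ → Cu, so n(Cu) = n(e⁻)/2 = 0.09863 mol.
m = n·M = 0.09863 × 63.55 = 6.27 g.

6.27 g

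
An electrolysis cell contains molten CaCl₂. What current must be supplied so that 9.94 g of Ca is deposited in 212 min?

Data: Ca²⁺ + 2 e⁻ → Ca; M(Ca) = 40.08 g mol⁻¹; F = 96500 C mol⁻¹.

3.76 A

n(Ca) = 9.94 / 40.08 = 0.2480 mol.
n(e⁻) = 2 × 0.2480 = 0.4960 mol.
Q = n(e⁻)·F = 0.4960 × 96500 = 47860 C.
I = Q/t = 47860 / 12720 s = 3.76 A.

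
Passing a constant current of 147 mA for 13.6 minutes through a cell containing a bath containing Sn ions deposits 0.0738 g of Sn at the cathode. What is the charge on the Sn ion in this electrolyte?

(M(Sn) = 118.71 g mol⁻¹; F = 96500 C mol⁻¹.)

Q = I·t = 0.1470 A × 816.00 s = 120.0 C, so n(e⁻) = 120.0/96500 = 0.001243 mol.
n(Sn) deposited = 0.0738 / 118.71 = 0.0006217 mol.
Electrons per atom = n(e⁻)/n(Sn) = 0.001243 / 0.0006217 = 2.00 ≈ 2, so the ion is Sn²⁺.

+2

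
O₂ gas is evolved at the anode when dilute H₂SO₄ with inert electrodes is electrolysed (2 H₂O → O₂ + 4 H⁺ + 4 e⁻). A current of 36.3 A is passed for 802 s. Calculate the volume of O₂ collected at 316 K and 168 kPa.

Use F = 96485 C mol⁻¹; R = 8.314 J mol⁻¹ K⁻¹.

1.18 L

Q = I·t = 36.30 A × 802.00 s = 29110 C.
n(e⁻) = Q/F = 29110 / 96485 = 0.3017 mol.
4 electrons are transferred per O₂ molecule, so n(O₂) = 0.3017 / 4 = 0.07543 mol.
V = nRT/P = (0.07543 × 8.314 × 316) / (168 × 10³ Pa) = 0.00118 m³ = 1.18 L.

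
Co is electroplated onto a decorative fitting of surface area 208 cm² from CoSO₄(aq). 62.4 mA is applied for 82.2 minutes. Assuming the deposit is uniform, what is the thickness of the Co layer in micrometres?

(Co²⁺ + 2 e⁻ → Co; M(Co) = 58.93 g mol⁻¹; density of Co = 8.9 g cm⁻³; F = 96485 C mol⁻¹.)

0.508 μm

Q = I·t = 0.06240 × 4932.0 = 307.8 C; n(e⁻) = 0.003190 mol.
n(Co) = n(e⁻)/2 = 0.001595 mol, so m = 0.001595 × 58.93 = 0.09398 g.
Volume = m/ρ = 0.09398 / 8.9 = 0.01056 cm³.
Thickness = V/A = 0.01056 / 208 = 5.08 × 10⁻⁵ cm = 0.508 μm.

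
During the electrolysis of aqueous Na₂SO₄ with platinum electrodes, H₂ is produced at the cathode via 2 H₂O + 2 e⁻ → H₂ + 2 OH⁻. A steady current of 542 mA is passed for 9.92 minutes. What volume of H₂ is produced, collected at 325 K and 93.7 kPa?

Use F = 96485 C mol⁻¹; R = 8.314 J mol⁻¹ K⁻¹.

Q = I·t = 0.5420 A × 595.20 s = 322.6 C.
n(e⁻) = Q/F = 322.6 / 96485 = 0.003344 mol.
2 electrons are transferred per H₂ molecule, so n(H₂) = 0.003344 / 2 = 0.001672 mol.
V = nRT/P = (0.001672 × 8.314 × 325) / (93.7 × 10³ Pa) = 4.82 × 10⁻⁵ m³ = 0.0482 L.

0.0482 L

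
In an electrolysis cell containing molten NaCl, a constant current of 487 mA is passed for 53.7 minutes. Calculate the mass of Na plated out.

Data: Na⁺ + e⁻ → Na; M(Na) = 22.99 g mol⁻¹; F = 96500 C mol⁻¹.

0.374 g

Q = I·t = 0.4870 A × 3222.0 s = 1569 C.
n(e⁻) = Q/F = 1569 / 96500 = 0.01626 mol.
Na⁺ + e⁻ → Na, so n(Na) = n(e⁻)/1 = 0.01626 mol.
m = n·M = 0.01626 × 22.99 = 0.374 g.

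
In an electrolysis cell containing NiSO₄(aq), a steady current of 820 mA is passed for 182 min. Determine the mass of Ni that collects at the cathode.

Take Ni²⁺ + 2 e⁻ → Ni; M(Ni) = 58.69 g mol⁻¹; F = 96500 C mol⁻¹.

2.72 g

Q = I·t = 0.8200 A × 10920 s = 8954 C.
n(e⁻) = Q/F = 8954 / 96500 = 0.09279 mol.
Ni²⁺ + 2 e⁻ → Ni, so n(Ni) = n(e⁻)/2 = 0.04640 mol.
m = n·M = 0.04640 × 58.69 = 2.72 g.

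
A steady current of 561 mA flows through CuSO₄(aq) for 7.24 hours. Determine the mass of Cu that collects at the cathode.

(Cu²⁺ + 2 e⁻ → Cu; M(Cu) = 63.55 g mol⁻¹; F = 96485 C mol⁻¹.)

4.82 g

Q = I·t = 0.5610 A × 26064 s = 14620 C.
n(e⁻) = Q/F = 14620 / 96485 = 0.1515 mol.
Cu²⁺ + 2 e⁻ → Cu, so n(Cu) = n(e⁻)/2 = 0.07577 mol.
m = n·M = 0.07577 × 63.55 = 4.82 g.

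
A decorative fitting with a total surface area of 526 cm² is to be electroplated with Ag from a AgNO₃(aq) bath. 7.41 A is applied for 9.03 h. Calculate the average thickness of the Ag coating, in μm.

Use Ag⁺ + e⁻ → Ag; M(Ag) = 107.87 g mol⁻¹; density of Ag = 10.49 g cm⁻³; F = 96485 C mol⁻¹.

488 μm

Q = I·t = 7.410 × 32508 = 240900 C; n(e⁻) = 2.497 mol.
n(Ag) = n(e⁻)/1 = 2.497 mol, so m = 2.497 × 107.87 = 269.3 g.
Volume = m/ρ = 269.3 / 10.49 = 25.67 cm³.
Thickness = V/A = 25.67 / 526 = 0.0488 cm = 488 μm.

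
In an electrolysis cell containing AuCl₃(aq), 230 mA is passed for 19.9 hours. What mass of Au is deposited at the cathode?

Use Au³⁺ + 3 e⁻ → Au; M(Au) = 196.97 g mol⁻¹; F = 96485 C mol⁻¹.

Q = I·t = 0.2300 A × 71640 s = 16480 C.
n(e⁻) = Q/F = 16480 / 96485 = 0.1708 mol.
Au³⁺ + 3 e⁻ → Au, so n(Au) = n(e⁻)/3 = 0.05692 mol.
m = n·M = 0.05692 × 196.97 = 11.2 g.

11.2 g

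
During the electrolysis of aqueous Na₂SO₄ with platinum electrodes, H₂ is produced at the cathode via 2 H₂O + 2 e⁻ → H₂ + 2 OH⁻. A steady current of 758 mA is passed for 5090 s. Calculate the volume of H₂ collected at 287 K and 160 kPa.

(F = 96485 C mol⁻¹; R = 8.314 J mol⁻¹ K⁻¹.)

Q = I·t = 0.7580 A × 5090.0 s = 3858 C.
n(e⁻) = Q/F = 3858 / 96485 = 0.03999 mol.
2 electrons are transferred per H₂ molecule, so n(H₂) = 0.03999 / 2 = 0.01999 mol.
V = nRT/P = (0.01999 × 8.314 × 287) / (160 × 10³ Pa) = 2.98 × 10⁻⁴ m³ = 0.298 L.

0.298 L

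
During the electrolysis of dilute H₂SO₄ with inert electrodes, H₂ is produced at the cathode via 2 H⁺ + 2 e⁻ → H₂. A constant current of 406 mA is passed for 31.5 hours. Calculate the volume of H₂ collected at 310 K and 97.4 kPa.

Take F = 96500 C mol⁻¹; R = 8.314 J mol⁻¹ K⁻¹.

6.31 L

Q = I·t = 0.4060 A × 113400 s = 46040 C.
n(e⁻) = Q/F = 46040 / 96500 = 0.4771 mol.
2 electrons are transferred per H₂ molecule, so n(H₂) = 0.4771 / 2 = 0.2386 mol.
V = nRT/P = (0.2386 × 8.314 × 310) / (97.4 × 10³ Pa) = 0.00631 m³ = 6.31 L.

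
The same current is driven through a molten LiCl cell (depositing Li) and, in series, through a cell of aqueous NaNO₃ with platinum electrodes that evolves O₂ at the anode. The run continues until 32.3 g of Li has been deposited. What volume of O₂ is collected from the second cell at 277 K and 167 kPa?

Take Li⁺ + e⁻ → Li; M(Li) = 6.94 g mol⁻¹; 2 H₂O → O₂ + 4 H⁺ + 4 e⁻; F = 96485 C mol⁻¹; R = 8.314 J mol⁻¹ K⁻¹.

16.0 L

n(Li) = 32.3 / 6.94 = 4.654 mol, so n(e⁻) = 1 × 4.654 = 4.654 mol.
The cells are in series, so the same 4.654 mol of electrons passes through the second cell.
2 H₂O → O₂ + 4 H⁺ + 4 e⁻ — 4 mol e⁻ per mol O₂, so n(O₂) = 4.654/4 = 1.164 mol.
V = nRT/P = (1.164 × 8.314 × 277) / (167 × 10³) = 0.0160 m³ = 16.0 L.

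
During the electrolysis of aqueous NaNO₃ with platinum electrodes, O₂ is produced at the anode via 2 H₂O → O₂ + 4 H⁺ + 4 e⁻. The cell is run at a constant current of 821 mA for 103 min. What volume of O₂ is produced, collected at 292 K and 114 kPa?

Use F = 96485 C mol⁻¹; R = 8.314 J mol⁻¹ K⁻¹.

Q = I·t = 0.8210 A × 6180.0 s = 5074 C.
n(e⁻) = Q/F = 5074 / 96485 = 0.05259 mol.
4 electrons are transferred per O₂ molecule, so n(O₂) = 0.05259 / 4 = 0.01315 mol.
V = nRT/P = (0.01315 × 8.314 × 292) / (114 × 10³ Pa) = 2.80 × 10⁻⁴ m³ = 0.280 L.

0.280 L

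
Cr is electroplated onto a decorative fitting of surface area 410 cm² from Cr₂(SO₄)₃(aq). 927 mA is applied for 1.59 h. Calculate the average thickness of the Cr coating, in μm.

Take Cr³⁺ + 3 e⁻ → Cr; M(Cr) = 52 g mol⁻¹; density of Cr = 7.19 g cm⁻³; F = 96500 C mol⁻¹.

Q = I·t = 0.9270 × 5724.0 = 5306 C; n(e⁻) = 0.05499 mol.
n(Cr) = n(e⁻)/3 = 0.01833 mol, so m = 0.01833 × 52 = 0.9531 g.
Volume = m/ρ = 0.9531 / 7.19 = 0.1326 cm³.
Thickness = V/A = 0.1326 / 410 = 3.23 × 10⁻⁴ cm = 3.23 μm.

3.23 μm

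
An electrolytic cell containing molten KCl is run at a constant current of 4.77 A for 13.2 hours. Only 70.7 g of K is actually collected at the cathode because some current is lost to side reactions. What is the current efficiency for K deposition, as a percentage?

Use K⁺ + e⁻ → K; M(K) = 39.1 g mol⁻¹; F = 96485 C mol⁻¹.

Q = I·t = 4.770 × 47520 = 226700 C; n(e⁻) = 226700/96485 = 2.349 mol.
Theoretical n(K) = n(e⁻)/1 = 2.349 mol, i.e. m_theo = 2.349 × 39.1 = 91.86 g.
Efficiency = m_actual / m_theo = 70.7 / 91.86 = 77.0 %.

77.0 %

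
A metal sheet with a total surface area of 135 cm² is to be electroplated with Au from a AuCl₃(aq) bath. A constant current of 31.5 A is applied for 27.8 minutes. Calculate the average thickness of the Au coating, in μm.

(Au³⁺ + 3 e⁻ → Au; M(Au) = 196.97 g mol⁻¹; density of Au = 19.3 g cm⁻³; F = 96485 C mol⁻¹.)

137 μm

Q = I·t = 31.50 × 1668.0 = 52540 C; n(e⁻) = 0.5446 mol.
n(Au) = n(e⁻)/3 = 0.1815 mol, so m = 0.1815 × 196.97 = 35.75 g.
Volume = m/ρ = 35.75 / 19.3 = 1.853 cm³.
Thickness = V/A = 1.853 / 135 = 0.0137 cm = 137 μm.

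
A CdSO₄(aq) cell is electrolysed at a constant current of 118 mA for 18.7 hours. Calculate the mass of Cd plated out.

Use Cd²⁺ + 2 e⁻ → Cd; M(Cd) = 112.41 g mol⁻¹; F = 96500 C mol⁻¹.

Q = I·t = 0.1180 A × 67320 s = 7944 C.
n(e⁻) = Q/F = 7944 / 96500 = 0.08232 mol.
Cd²⁺ + 2 e⁻ → Cd, so n(Cd) = n(e⁻)/2 = 0.04116 mol.
m = n·M = 0.04116 × 112.41 = 4.63 g.

4.63 g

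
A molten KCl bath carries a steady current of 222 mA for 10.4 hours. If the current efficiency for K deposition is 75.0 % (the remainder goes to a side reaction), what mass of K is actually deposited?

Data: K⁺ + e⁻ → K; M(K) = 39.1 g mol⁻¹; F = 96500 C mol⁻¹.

2.53 g

Q = I·t = 0.2220 × 37440 = 8312 C.
n(e⁻) = 8312/96500 = 0.08613 mol; theoretically n(K) = 0.08613/1 = 0.08613 mol, m_theo = 3.368 g.
At 75.0 % efficiency, m_actual = 0.750 × 3.368 = 2.53 g.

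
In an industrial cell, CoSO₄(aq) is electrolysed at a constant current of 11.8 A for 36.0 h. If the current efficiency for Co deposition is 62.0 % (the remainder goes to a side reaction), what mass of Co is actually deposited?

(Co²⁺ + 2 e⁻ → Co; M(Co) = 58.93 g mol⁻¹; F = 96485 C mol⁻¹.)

290 g

Q = I·t = 11.80 × 129600 = 1529000 C.
n(e⁻) = 1529000/96485 = 15.85 mol; theoretically n(Co) = 15.85/2 = 7.925 mol, m_theo = 467.0 g.
At 62.0 % efficiency, m_actual = 0.620 × 467.0 = 290 g.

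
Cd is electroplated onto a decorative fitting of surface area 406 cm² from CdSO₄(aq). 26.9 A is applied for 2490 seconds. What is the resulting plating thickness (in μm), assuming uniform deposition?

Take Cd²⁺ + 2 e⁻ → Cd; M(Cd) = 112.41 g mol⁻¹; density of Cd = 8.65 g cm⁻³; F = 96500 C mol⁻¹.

Q = I·t = 26.90 × 2490.0 = 66980 C; n(e⁻) = 0.6941 mol.
n(Cd) = n(e⁻)/2 = 0.3471 mol, so m = 0.3471 × 112.41 = 39.01 g.
Volume = m/ρ = 39.01 / 8.65 = 4.510 cm³.
Thickness = V/A = 4.510 / 406 = 0.0111 cm = 111 μm.

111 μm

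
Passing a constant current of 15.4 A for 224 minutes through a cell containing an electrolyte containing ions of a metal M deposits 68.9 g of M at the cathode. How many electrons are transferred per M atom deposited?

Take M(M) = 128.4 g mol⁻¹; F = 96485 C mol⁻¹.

Q = I·t = 15.40 A × 13440 s = 207000 C, so n(e⁻) = 207000/96485 = 2.145 mol.
n(M) deposited = 68.9 / 128.4 = 0.5366 mol.
Electrons per atom = n(e⁻)/n(M) = 2.145 / 0.5366 = 4.00 ≈ 4, so the ion is M⁴⁺.

4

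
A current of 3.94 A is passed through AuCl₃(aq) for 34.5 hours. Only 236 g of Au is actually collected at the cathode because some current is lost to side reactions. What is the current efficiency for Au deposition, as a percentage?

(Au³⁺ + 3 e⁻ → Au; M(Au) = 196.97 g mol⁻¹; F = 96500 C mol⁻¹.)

70.9 %

Q = I·t = 3.940 × 124200 = 489300 C; n(e⁻) = 489300/96500 = 5.071 mol.
Theoretical n(Au) = n(e⁻)/3 = 1.690 mol, i.e. m_theo = 1.690 × 196.97 = 332.9 g.
Efficiency = m_actual / m_theo = 236 / 332.9 = 70.9 %.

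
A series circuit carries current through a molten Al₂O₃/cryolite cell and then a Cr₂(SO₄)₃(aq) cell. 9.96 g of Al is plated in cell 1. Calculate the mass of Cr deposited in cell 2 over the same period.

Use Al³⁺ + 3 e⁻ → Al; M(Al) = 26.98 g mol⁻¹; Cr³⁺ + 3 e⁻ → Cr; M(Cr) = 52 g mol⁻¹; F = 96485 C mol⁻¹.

19.2 g

n(Al) = 9.96 / 26.98 = 0.3692 mol.
Since Al³⁺ + 3 e⁻ → Al, n(e⁻) passed = 3 × 0.3692 = 1.107 mol.
Cells in series carry the same charge, so the same 1.107 mol of electrons passes through cell 2.
Cr³⁺ + 3 e⁻ → Cr, so n(Cr) = 1.107 / 3 = 0.3692 mol.
m(Cr) = 0.3692 × 52 = 19.2 g.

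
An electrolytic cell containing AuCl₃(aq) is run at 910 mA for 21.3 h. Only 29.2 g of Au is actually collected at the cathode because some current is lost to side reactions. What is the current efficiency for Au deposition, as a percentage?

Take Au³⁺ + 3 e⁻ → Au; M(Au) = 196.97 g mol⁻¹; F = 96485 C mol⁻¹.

61.5 %

Q = I·t = 0.9100 × 76680 = 69780 C; n(e⁻) = 69780/96485 = 0.7232 mol.
Theoretical n(Au) = n(e⁻)/3 = 0.2411 mol, i.e. m_theo = 0.2411 × 196.97 = 47.48 g.
Efficiency = m_actual / m_theo = 29.2 / 47.48 = 61.5 %.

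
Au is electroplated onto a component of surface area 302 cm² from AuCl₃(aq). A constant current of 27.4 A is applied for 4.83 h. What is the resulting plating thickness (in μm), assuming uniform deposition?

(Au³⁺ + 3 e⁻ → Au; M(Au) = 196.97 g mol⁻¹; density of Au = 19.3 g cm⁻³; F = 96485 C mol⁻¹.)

556 μm

Q = I·t = 27.40 × 17388 = 476400 C; n(e⁻) = 4.938 mol.
n(Au) = n(e⁻)/3 = 1.646 mol, so m = 1.646 × 196.97 = 324.2 g.
Volume = m/ρ = 324.2 / 19.3 = 16.80 cm³.
Thickness = V/A = 16.80 / 302 = 0.0556 cm = 556 μm.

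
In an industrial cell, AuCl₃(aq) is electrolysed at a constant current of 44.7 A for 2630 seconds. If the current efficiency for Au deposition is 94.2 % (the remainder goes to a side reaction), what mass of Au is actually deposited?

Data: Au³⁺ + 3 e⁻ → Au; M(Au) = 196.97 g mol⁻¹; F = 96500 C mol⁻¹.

75.3 g

Q = I·t = 44.70 × 2630.0 = 117600 C.
n(e⁻) = 117600/96500 = 1.218 mol; theoretically n(Au) = 1.218/3 = 0.4061 mol, m_theo = 79.99 g.
At 94.2 % efficiency, m_actual = 0.942 × 79.99 = 75.3 g.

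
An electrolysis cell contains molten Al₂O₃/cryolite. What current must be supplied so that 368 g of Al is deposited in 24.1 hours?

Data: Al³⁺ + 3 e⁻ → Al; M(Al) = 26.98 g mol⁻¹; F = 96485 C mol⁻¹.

45.5 A

n(Al) = 368 / 26.98 = 13.64 mol.
n(e⁻) = 3 × 13.64 = 40.92 mol.
Q = n(e⁻)·F = 40.92 × 96485 = 3948000 C.
I = Q/t = 3948000 / 86760 s = 45.5 A.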